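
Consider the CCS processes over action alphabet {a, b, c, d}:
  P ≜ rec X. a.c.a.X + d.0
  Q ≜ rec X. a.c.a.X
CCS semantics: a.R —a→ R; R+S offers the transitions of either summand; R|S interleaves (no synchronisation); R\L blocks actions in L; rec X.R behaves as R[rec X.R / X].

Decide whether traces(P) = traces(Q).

LTS(P): 4 reachable states
  u0 = rec X. a.c.a.X + d.0 :: =a=> u1, =d=> u2
  u1 = c.a.(rec X. a.c.a.X + d.0) :: =c=> u3
  u2 = 0 :: ∅
  u3 = a.(rec X. a.c.a.X + d.0) :: =a=> u0
LTS(Q): 3 reachable states
  v0 = rec X. a.c.a.X :: =a=> v1
  v1 = c.a.(rec X. a.c.a.X) :: =c=> v2
  v2 = a.(rec X. a.c.a.X) :: =a=> v0
Run σ = ⟨d⟩ on P: start {u0}
  after d @ step 1: {u2}
  ✓ P
Run σ = ⟨d⟩ on Q: start {v0}
  after d @ step 1: ∅ (Q stuck)

NO — witness ⟨d⟩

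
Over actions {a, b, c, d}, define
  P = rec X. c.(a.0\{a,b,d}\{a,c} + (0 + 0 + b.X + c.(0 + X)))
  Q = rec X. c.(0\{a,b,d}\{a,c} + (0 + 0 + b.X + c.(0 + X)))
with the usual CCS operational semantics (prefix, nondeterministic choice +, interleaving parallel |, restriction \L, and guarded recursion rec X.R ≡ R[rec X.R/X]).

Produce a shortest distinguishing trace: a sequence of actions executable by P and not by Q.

LTS(P): 4 reachable states
  s0 = rec X. c.(a.0\{a,b,d}\{a,c} + (0 + 0 + b.X + c.(0 + X))) :: --c--▸ s1
  s1 = a.0\{a,b,d}\{a,c} + (0 + 0 + b.(rec X. c.(a.0\{a,b,d}\{a,c} + (0 + 0 + b.X + c.(0 + X)))) + c.(0 + (rec X. c.(a.0\{a,b,d}\{a,c} + (0 + 0 + b.X + c.(0 + X)))))) :: --a--▸ s2, --b--▸ s0, --c--▸ s3
  s2 = 0\{a,b,d}\{a,c} :: stopped
  s3 = 0 + (rec X. c.(a.0\{a,b,d}\{a,c} + (0 + 0 + b.X + c.(0 + X)))) :: --c--▸ s1
LTS(Q): 3 reachable states
  t0 = rec X. c.(0\{a,b,d}\{a,c} + (0 + 0 + b.X + c.(0 + X))) :: --c--▸ t1
  t1 = 0\{a,b,d}\{a,c} + (0 + 0 + b.(rec X. c.(0\{a,b,d}\{a,c} + (0 + 0 + b.X + c.(0 + X)))) + c.(0 + (rec X. c.(0\{a,b,d}\{a,c} + (0 + 0 + b.X + c.(0 + X)))))) :: --b--▸ t0, --c--▸ t2
  t2 = 0 + (rec X. c.(0\{a,b,d}\{a,c} + (0 + 0 + b.X + c.(0 + X)))) :: --c--▸ t1
Executing ca from P (initial set {s0}):
  after c @ step 1: {s1}
  after a @ step 2: {s2}
  P completes σ.
Executing ca from Q (initial set {t0}):
  after c @ step 1: {t1}
  after a @ step 2: ∅  — Q cannot continue

ca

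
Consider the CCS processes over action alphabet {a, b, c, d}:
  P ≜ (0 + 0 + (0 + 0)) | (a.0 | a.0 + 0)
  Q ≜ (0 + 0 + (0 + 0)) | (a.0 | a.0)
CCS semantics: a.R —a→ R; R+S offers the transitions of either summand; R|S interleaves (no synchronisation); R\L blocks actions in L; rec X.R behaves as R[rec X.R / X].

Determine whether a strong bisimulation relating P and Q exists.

Reachable graph of P (4 states):
  m0 = (0 + 0 + (0 + 0)) | (a.0 | a.0 + 0) ⊢ ··a··> m1, ··a··> m2
  m1 = (0 + 0 + (0 + 0)) | (0 | a.0) ⊢ ··a··> m3
  m2 = (0 + 0 + (0 + 0)) | (a.0 | 0) ⊢ ··a··> m3
  m3 = (0 + 0 + (0 + 0)) | (0 | 0) ⊢ ∅
Reachable graph of Q (4 states):
  n0 = (0 + 0 + (0 + 0)) | (a.0 | a.0) ⊢ ··a··> n1, ··a··> n2
  n1 = (0 + 0 + (0 + 0)) | (0 | a.0) ⊢ ··a··> n3
  n2 = (0 + 0 + (0 + 0)) | (a.0 | 0) ⊢ ··a··> n3
  n3 = (0 + 0 + (0 + 0)) | (0 | 0) ⊢ ∅
Partition-refinement fixed point:
  B0 = {m0, n0}
  B1 = {m1, m2, n1, n2}
  B2 = {m3, n3}
m0 ∈ B0, n0 ∈ B0 → same block

bisimilar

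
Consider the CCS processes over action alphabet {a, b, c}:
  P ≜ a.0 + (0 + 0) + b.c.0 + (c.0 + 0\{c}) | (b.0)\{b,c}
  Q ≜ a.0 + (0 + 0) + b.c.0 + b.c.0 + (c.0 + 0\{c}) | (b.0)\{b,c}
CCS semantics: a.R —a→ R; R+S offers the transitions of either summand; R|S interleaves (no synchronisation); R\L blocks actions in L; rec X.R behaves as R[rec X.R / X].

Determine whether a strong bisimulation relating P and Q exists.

P ~ Q

LTS(P): 4 reachable states
  s0 = a.0 + (0 + 0) + b.c.0 + (c.0 + 0\{c}) | (b.0)\{b,c} | -a-> s1, -b-> s2, -c-> s3
  s1 = 0 | ·
  s2 = c.0 | -c-> s1
  s3 = 0 | (b.0)\{b,c} | ·
LTS(Q): 4 reachable states
  t0 = a.0 + (0 + 0) + b.c.0 + b.c.0 + (c.0 + 0\{c}) | (b.0)\{b,c} | -a-> t1, -b-> t2, -c-> t3
  t1 = 0 | ·
  t2 = c.0 | -c-> t1
  t3 = 0 | (b.0)\{b,c} | ·
Coarsest stable partition (strong bisimilarity classes):
  B0 = {s0, t0}
  B1 = {s1, s3, t1, t3}
  B2 = {s2, t2}
s0 ∈ B0, t0 ∈ B0 → same block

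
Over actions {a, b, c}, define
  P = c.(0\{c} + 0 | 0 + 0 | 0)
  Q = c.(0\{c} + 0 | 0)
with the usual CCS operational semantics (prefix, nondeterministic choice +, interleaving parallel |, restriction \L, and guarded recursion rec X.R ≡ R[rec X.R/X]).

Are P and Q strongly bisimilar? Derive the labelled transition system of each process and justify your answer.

P ~ Q

Reachable graph of P (2 states):
  p0 = c.(0\{c} + 0 | 0 + 0 | 0) → ··c··> p1
  p1 = 0\{c} + 0 | 0 + 0 | 0 → ∅
Reachable graph of Q (2 states):
  q0 = c.(0\{c} + 0 | 0) → ··c··> q1
  q1 = 0\{c} + 0 | 0 → ∅
Bisimilarity quotient blocks:
  B0 = {p0, q0}
  B1 = {p1, q1}
p0 ∈ B0, q0 ∈ B0 → same block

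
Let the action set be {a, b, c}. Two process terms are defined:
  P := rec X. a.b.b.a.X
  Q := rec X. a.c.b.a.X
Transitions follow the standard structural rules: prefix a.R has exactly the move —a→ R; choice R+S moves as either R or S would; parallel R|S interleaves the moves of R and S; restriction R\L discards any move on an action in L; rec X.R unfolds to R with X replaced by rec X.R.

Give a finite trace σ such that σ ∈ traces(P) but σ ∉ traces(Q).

ab

Reachable graph of P (4 states):
  s0 = rec X. a.b.b.a.X :: -a-> s1
  s1 = b.b.a.(rec X. a.b.b.a.X) :: -b-> s2
  s2 = b.a.(rec X. a.b.b.a.X) :: -b-> s3
  s3 = a.(rec X. a.b.b.a.X) :: -a-> s0
Reachable graph of Q (4 states):
  t0 = rec X. a.c.b.a.X :: -a-> t1
  t1 = c.b.a.(rec X. a.c.b.a.X) :: -c-> t2
  t2 = b.a.(rec X. a.c.b.a.X) :: -b-> t3
  t3 = a.(rec X. a.c.b.a.X) :: -a-> t0
Executing ab from P (initial set {s0}):
  [1] a ⇒ {s1}
  [2] b ⇒ {s2}
  P completes σ.
Executing ab from Q (initial set {t0}):
  [1] a ⇒ {t1}
  [2] b ⇒ ∅ (Q stuck)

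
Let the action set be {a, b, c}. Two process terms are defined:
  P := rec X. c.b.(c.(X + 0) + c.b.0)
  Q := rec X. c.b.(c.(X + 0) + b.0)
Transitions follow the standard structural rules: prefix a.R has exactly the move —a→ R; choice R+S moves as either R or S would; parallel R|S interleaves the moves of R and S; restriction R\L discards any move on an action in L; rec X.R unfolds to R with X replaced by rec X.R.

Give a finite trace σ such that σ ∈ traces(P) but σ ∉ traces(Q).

cbcb

LTS(P): 6 reachable states
  m0 = rec X. c.b.(c.(X + 0) + c.b.0) → ··c··> m1
  m1 = b.(c.((rec X. c.b.(c.(X + 0) + c.b.0)) + 0) + c.b.0) → ··b··> m2
  m2 = c.((rec X. c.b.(c.(X + 0) + c.b.0)) + 0) + c.b.0 → ··c··> m3, ··c··> m4
  m3 = (rec X. c.b.(c.(X + 0) + c.b.0)) + 0 → ··c··> m1
  m4 = b.0 → ··b··> m5
  m5 = 0 → deadlocked
LTS(Q): 5 reachable states
  n0 = rec X. c.b.(c.(X + 0) + b.0) → ··c··> n1
  n1 = b.(c.((rec X. c.b.(c.(X + 0) + b.0)) + 0) + b.0) → ··b··> n2
  n2 = c.((rec X. c.b.(c.(X + 0) + b.0)) + 0) + b.0 → ··b··> n3, ··c··> n4
  n3 = 0 → deadlocked
  n4 = (rec X. c.b.(c.(X + 0) + b.0)) + 0 → ··c··> n1
Run σ = ⟨cbcb⟩ on P: start {m0}
  step 1 (c): {m1}
  step 2 (b): {m2}
  step 3 (c): {m3, m4}
  step 4 (b): {m5}
  ✓ P
Run σ = ⟨cbcb⟩ on Q: start {n0}
  step 1 (c): {n1}
  step 2 (b): {n2}
  step 3 (c): {n4}
  step 4 (b): ∅ (Q stuck)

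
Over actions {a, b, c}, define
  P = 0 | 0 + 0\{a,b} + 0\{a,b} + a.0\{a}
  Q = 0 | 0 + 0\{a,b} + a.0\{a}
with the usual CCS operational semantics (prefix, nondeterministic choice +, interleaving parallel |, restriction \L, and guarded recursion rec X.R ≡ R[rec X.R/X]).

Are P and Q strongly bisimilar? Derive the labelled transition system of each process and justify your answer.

P's transition system — 2 states:
  s0 = 0 | 0 + 0\{a,b} + 0\{a,b} + a.0\{a} → -a-> s1
  s1 = 0\{a} → ·
Q's transition system — 2 states:
  t0 = 0 | 0 + 0\{a,b} + a.0\{a} → -a-> t1
  t1 = 0\{a} → ·
Bisimilarity quotient blocks:
  B0 = {s0, t0}
  B1 = {s1, t1}
s0 ∈ B0, t0 ∈ B0 → same block

bisimilar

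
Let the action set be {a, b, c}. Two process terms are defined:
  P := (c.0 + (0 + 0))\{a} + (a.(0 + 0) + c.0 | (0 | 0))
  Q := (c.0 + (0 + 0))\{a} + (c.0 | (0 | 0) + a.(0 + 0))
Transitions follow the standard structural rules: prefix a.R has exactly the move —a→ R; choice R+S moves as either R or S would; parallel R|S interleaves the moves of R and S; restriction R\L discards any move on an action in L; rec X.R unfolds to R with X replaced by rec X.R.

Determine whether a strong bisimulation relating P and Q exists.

bisimilar

P's transition system — 4 states:
  u0 = (c.0 + (0 + 0))\{a} + (a.(0 + 0) + c.0 | (0 | 0)) has moves =a=> u1, =c=> u2, =c=> u3
  u1 = 0 + 0 has moves (no moves)
  u2 = 0 | (0 | 0) has moves (no moves)
  u3 = 0\{a} has moves (no moves)
Q's transition system — 4 states:
  v0 = (c.0 + (0 + 0))\{a} + (c.0 | (0 | 0) + a.(0 + 0)) has moves =a=> v1, =c=> v2, =c=> v3
  v1 = 0 + 0 has moves (no moves)
  v2 = 0 | (0 | 0) has moves (no moves)
  v3 = 0\{a} has moves (no moves)
Partition-refinement fixed point:
  B0 = {u0, v0}
  B1 = {u1, u2, u3, v1, v2, v3}
u0 ∈ B0, v0 ∈ B0 → same block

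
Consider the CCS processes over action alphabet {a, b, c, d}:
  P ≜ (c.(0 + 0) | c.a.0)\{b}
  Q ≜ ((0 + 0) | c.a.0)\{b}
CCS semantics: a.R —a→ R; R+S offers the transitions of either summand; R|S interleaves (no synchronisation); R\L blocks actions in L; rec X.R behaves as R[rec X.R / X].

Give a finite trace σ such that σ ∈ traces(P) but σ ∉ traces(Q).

Reachable graph of P (6 states):
  p0 = (c.(0 + 0) | c.a.0)\{b} → —c→ p1, —c→ p2
  p1 = ((0 + 0) | c.a.0)\{b} → —c→ p3
  p2 = (c.(0 + 0) | a.0)\{b} → —a→ p4, —c→ p3
  p3 = ((0 + 0) | a.0)\{b} → —a→ p5
  p4 = (c.(0 + 0) | 0)\{b} → —c→ p5
  p5 = ((0 + 0) | 0)\{b} → stopped
Reachable graph of Q (3 states):
  q0 = ((0 + 0) | c.a.0)\{b} → —c→ q1
  q1 = ((0 + 0) | a.0)\{b} → —a→ q2
  q2 = ((0 + 0) | 0)\{b} → stopped
Run σ = ⟨cc⟩ on P: start {p0}
  [1] c ⇒ {p1, p2}
  [2] c ⇒ {p3}
  ✓ P
Run σ = ⟨cc⟩ on Q: start {q0}
  [1] c ⇒ {q1}
  [2] c ⇒ ∅  — Q cannot continue

cc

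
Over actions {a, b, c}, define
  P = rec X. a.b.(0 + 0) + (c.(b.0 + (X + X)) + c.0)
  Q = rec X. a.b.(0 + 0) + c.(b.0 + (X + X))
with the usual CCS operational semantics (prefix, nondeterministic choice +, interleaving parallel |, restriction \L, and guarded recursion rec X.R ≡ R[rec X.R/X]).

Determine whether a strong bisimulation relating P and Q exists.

P ≁ Q

P's transition system — 5 states:
  u0 = rec X. a.b.(0 + 0) + (c.(b.0 + (X + X)) + c.0) ⊢ ··a··> u1, ··c··> u2, ··c··> u3
  u1 = b.(0 + 0) ⊢ ··b··> u4
  u2 = 0 ⊢ ∅
  u3 = b.0 + ((rec X. a.b.(0 + 0) + (c.(b.0 + (X + X)) + c.0)) + (rec X. a.b.(0 + 0) + (c.(b.0 + (X + X)) + c.0))) ⊢ ··a··> u1, ··b··> u2, ··c··> u2, ··c··> u3
  u4 = 0 + 0 ⊢ ∅
Q's transition system — 5 states:
  v0 = rec X. a.b.(0 + 0) + c.(b.0 + (X + X)) ⊢ ··a··> v1, ··c··> v2
  v1 = b.(0 + 0) ⊢ ··b··> v3
  v2 = b.0 + ((rec X. a.b.(0 + 0) + c.(b.0 + (X + X))) + (rec X. a.b.(0 + 0) + c.(b.0 + (X + X)))) ⊢ ··a··> v1, ··b··> v4, ··c··> v2
  v3 = 0 + 0 ⊢ ∅
  v4 = 0 ⊢ ∅
Partition-refinement fixed point:
  B0 = {u0}
  B1 = {u3}
  B2 = {u1, v1}
  B3 = {u2, u4, v3, v4}
  B4 = {v0}
  B5 = {v2}
u0 ∈ B0, v0 ∈ B4 → different blocks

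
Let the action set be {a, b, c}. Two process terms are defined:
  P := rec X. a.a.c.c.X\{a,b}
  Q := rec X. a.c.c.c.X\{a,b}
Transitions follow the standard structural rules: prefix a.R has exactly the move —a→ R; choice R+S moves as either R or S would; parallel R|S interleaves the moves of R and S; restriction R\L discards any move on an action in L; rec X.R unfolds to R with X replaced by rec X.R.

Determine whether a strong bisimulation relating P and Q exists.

P's transition system — 5 states:
  p0 = rec X. a.a.c.c.X\{a,b} | =a=> p1
  p1 = a.c.c.(rec X. a.a.c.c.X\{a,b})\{a,b} | =a=> p2
  p2 = c.c.(rec X. a.a.c.c.X\{a,b})\{a,b} | =c=> p3
  p3 = c.(rec X. a.a.c.c.X\{a,b})\{a,b} | =c=> p4
  p4 = (rec X. a.a.c.c.X\{a,b})\{a,b} | deadlocked
Q's transition system — 5 states:
  q0 = rec X. a.c.c.c.X\{a,b} | =a=> q1
  q1 = c.c.c.(rec X. a.c.c.c.X\{a,b})\{a,b} | =c=> q2
  q2 = c.c.(rec X. a.c.c.c.X\{a,b})\{a,b} | =c=> q3
  q3 = c.(rec X. a.c.c.c.X\{a,b})\{a,b} | =c=> q4
  q4 = (rec X. a.c.c.c.X\{a,b})\{a,b} | deadlocked
Coarsest stable partition (strong bisimilarity classes):
  B0 = {p0}
  B1 = {p1}
  B2 = {p2, q2}
  B3 = {p3, q3}
  B4 = {p4, q4}
  B5 = {q0}
  B6 = {q1}
p0 ∈ B0, q0 ∈ B5 → different blocks

P ≁ Q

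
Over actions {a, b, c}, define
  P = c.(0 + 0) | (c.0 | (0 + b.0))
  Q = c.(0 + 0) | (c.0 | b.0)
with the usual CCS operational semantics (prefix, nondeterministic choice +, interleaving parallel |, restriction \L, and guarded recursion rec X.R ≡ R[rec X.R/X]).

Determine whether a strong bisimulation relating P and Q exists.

bisimilar

LTS(P): 8 reachable states
  s0 = c.(0 + 0) | (c.0 | (0 + b.0)) | —b→ s1, —c→ s2, —c→ s3
  s1 = c.(0 + 0) | (c.0 | 0) | —c→ s4, —c→ s5
  s2 = (0 + 0) | (c.0 | (0 + b.0)) | —b→ s4, —c→ s6
  s3 = c.(0 + 0) | (0 | (0 + b.0)) | —b→ s5, —c→ s6
  s4 = (0 + 0) | (c.0 | 0) | —c→ s7
  s5 = c.(0 + 0) | (0 | 0) | —c→ s7
  s6 = (0 + 0) | (0 | (0 + b.0)) | —b→ s7
  s7 = (0 + 0) | (0 | 0) | stopped
LTS(Q): 8 reachable states
  t0 = c.(0 + 0) | (c.0 | b.0) | —b→ t1, —c→ t2, —c→ t3
  t1 = c.(0 + 0) | (c.0 | 0) | —c→ t4, —c→ t5
  t2 = (0 + 0) | (c.0 | b.0) | —b→ t4, —c→ t6
  t3 = c.(0 + 0) | (0 | b.0) | —b→ t5, —c→ t6
  t4 = (0 + 0) | (c.0 | 0) | —c→ t7
  t5 = c.(0 + 0) | (0 | 0) | —c→ t7
  t6 = (0 + 0) | (0 | b.0) | —b→ t7
  t7 = (0 + 0) | (0 | 0) | stopped
Coarsest stable partition (strong bisimilarity classes):
  B0 = {s0, t0}
  B1 = {s2, s3, t2, t3}
  B2 = {s4, s5, t4, t5}
  B3 = {s7, t7}
  B4 = {s6, t6}
  B5 = {s1, t1}
s0 ∈ B0, t0 ∈ B0 → same block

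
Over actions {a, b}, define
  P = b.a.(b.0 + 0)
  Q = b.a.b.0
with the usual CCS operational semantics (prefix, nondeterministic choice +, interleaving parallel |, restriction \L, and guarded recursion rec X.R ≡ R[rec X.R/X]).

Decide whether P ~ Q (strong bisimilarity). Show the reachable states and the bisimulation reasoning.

bisimilar

Reachable graph of P (4 states):
  m0 = b.a.(b.0 + 0) :: ··b··> m1
  m1 = a.(b.0 + 0) :: ··a··> m2
  m2 = b.0 + 0 :: ··b··> m3
  m3 = 0 :: (no moves)
Reachable graph of Q (4 states):
  n0 = b.a.b.0 :: ··b··> n1
  n1 = a.b.0 :: ··a··> n2
  n2 = b.0 :: ··b··> n3
  n3 = 0 :: (no moves)
Partition-refinement fixed point:
  B0 = {m0, n0}
  B1 = {m1, n1}
  B2 = {m2, n2}
  B3 = {m3, n3}
m0 ∈ B0, n0 ∈ B0 → same block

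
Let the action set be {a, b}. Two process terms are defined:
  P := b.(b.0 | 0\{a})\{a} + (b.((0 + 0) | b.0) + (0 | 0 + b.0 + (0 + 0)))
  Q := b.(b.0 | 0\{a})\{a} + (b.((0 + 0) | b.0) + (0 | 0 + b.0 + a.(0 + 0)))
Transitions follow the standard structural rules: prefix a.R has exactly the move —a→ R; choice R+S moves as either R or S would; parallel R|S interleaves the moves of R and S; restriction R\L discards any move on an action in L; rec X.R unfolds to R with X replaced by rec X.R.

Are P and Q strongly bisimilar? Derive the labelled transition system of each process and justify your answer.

NO

P's transition system — 6 states:
  u0 = b.(b.0 | 0\{a})\{a} + (b.((0 + 0) | b.0) + (0 | 0 + b.0 + (0 + 0))) :: --b--▸ u1, --b--▸ u2, --b--▸ u3
  u1 = (0 + 0) | b.0 :: --b--▸ u4
  u2 = (b.0 | 0\{a})\{a} :: --b--▸ u5
  u3 = 0 :: ∅
  u4 = (0 + 0) | 0 :: ∅
  u5 = (0 | 0\{a})\{a} :: ∅
Q's transition system — 7 states:
  v0 = b.(b.0 | 0\{a})\{a} + (b.((0 + 0) | b.0) + (0 | 0 + b.0 + a.(0 + 0))) :: --a--▸ v1, --b--▸ v2, --b--▸ v3, --b--▸ v4
  v1 = 0 + 0 :: ∅
  v2 = (0 + 0) | b.0 :: --b--▸ v5
  v3 = (b.0 | 0\{a})\{a} :: --b--▸ v6
  v4 = 0 :: ∅
  v5 = (0 + 0) | 0 :: ∅
  v6 = (0 | 0\{a})\{a} :: ∅
Coarsest stable partition (strong bisimilarity classes):
  B0 = {u0}
  B1 = {u1, u2, v2, v3}
  B2 = {u3, u4, u5, v1, v4, v5, v6}
  B3 = {v0}
u0 ∈ B0, v0 ∈ B3 → different blocks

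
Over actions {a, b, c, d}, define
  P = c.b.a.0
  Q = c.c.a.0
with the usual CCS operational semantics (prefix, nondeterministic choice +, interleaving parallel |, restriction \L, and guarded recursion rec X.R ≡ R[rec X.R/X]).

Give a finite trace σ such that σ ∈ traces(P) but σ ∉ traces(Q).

Reachable graph of P (4 states):
  m0 = c.b.a.0 → =c=> m1
  m1 = b.a.0 → =b=> m2
  m2 = a.0 → =a=> m3
  m3 = 0 → stopped
Reachable graph of Q (4 states):
  n0 = c.c.a.0 → =c=> n1
  n1 = c.a.0 → =c=> n2
  n2 = a.0 → =a=> n3
  n3 = 0 → stopped
Trace ⟨cb⟩ through P, begin at {m0}:
  after c @ step 1: {m1}
  after b @ step 2: {m2}
  ✓ P
Trace ⟨cb⟩ through Q, begin at {n0}:
  after c @ step 1: {n1}
  after b @ step 2: ∅ (Q stuck)

cb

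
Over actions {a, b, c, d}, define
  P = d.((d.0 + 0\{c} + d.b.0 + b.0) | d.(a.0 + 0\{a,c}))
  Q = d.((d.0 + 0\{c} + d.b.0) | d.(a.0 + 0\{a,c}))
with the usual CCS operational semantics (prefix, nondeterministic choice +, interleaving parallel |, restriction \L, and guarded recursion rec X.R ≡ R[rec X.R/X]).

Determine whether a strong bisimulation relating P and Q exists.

P ≁ Q

LTS(P): 10 reachable states
  m0 = d.((d.0 + 0\{c} + d.b.0 + b.0) | d.(a.0 + 0\{a,c})) ⊢ -d-> m1
  m1 = (d.0 + 0\{c} + d.b.0 + b.0) | d.(a.0 + 0\{a,c}) ⊢ -b-> m2, -d-> m2, -d-> m3, -d-> m4
  m2 = 0 | d.(a.0 + 0\{a,c}) ⊢ -d-> m5
  m3 = (d.0 + 0\{c} + d.b.0 + b.0) | (a.0 + 0\{a,c}) ⊢ -a-> m6, -b-> m5, -d-> m5, -d-> m7
  m4 = b.0 | d.(a.0 + 0\{a,c}) ⊢ -b-> m2, -d-> m7
  m5 = 0 | (a.0 + 0\{a,c}) ⊢ -a-> m8
  m6 = (d.0 + 0\{c} + d.b.0 + b.0) | 0 ⊢ -b-> m8, -d-> m8, -d-> m9
  m7 = b.0 | (a.0 + 0\{a,c}) ⊢ -a-> m9, -b-> m5
  m8 = 0 | 0 ⊢ (no moves)
  m9 = b.0 | 0 ⊢ -b-> m8
LTS(Q): 10 reachable states
  n0 = d.((d.0 + 0\{c} + d.b.0) | d.(a.0 + 0\{a,c})) ⊢ -d-> n1
  n1 = (d.0 + 0\{c} + d.b.0) | d.(a.0 + 0\{a,c}) ⊢ -d-> n2, -d-> n3, -d-> n4
  n2 = (d.0 + 0\{c} + d.b.0) | (a.0 + 0\{a,c}) ⊢ -a-> n5, -d-> n6, -d-> n7
  n3 = 0 | d.(a.0 + 0\{a,c}) ⊢ -d-> n6
  n4 = b.0 | d.(a.0 + 0\{a,c}) ⊢ -b-> n3, -d-> n7
  n5 = (d.0 + 0\{c} + d.b.0) | 0 ⊢ -d-> n8, -d-> n9
  n6 = 0 | (a.0 + 0\{a,c}) ⊢ -a-> n8
  n7 = b.0 | (a.0 + 0\{a,c}) ⊢ -a-> n9, -b-> n6
  n8 = 0 | 0 ⊢ (no moves)
  n9 = b.0 | 0 ⊢ -b-> n8
Partition-refinement fixed point:
  B0 = {m0}
  B1 = {m1}
  B2 = {m2, n3}
  B3 = {m5, n6}
  B4 = {m8, n8}
  B5 = {m4, n4}
  B6 = {m7, n7}
  B7 = {m9, n9}
  B8 = {m3}
  B9 = {m6}
  B10 = {n0}
  B11 = {n1}
  B12 = {n2}
  B13 = {n5}
m0 ∈ B0, n0 ∈ B10 → different blocks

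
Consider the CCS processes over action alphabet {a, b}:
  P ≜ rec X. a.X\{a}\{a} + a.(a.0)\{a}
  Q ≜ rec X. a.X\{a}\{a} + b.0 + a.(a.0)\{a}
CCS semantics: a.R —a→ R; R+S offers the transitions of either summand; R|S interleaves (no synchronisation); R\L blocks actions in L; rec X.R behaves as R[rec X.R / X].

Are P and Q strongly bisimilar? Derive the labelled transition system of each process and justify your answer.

not bisimilar

P's transition system — 3 states:
  s0 = rec X. a.X\{a}\{a} + a.(a.0)\{a} | =a=> s1, =a=> s2
  s1 = (a.0)\{a} | deadlocked
  s2 = (rec X. a.X\{a}\{a} + a.(a.0)\{a})\{a}\{a} | deadlocked
Q's transition system — 5 states:
  t0 = rec X. a.X\{a}\{a} + b.0 + a.(a.0)\{a} | =a=> t1, =a=> t2, =b=> t3
  t1 = (a.0)\{a} | deadlocked
  t2 = (rec X. a.X\{a}\{a} + b.0 + a.(a.0)\{a})\{a}\{a} | =b=> t4
  t3 = 0 | deadlocked
  t4 = 0\{a}\{a} | deadlocked
Partition-refinement fixed point:
  B0 = {s0}
  B1 = {s1, s2, t1, t3, t4}
  B2 = {t0}
  B3 = {t2}
s0 ∈ B0, t0 ∈ B2 → different blocks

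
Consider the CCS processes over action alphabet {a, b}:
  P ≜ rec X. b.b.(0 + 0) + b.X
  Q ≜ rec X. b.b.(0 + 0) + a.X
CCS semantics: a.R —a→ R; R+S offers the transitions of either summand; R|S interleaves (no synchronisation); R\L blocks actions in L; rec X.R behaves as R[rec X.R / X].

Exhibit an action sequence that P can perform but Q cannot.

bbb

P's transition system — 3 states:
  u0 = rec X. b.b.(0 + 0) + b.X has moves --b--▸ u0, --b--▸ u1
  u1 = b.(0 + 0) has moves --b--▸ u2
  u2 = 0 + 0 has moves deadlocked
Q's transition system — 3 states:
  v0 = rec X. b.b.(0 + 0) + a.X has moves --a--▸ v0, --b--▸ v1
  v1 = b.(0 + 0) has moves --b--▸ v2
  v2 = 0 + 0 has moves deadlocked
Executing bbb from P (initial set {u0}):
  step 1 (b): {u0, u1}
  step 2 (b): {u0, u1, u2}
  step 3 (b): {u0, u1, u2}
  ✓ P
Executing bbb from Q (initial set {v0}):
  step 1 (b): {v1}
  step 2 (b): {v2}
  step 3 (b): ∅  — Q cannot continue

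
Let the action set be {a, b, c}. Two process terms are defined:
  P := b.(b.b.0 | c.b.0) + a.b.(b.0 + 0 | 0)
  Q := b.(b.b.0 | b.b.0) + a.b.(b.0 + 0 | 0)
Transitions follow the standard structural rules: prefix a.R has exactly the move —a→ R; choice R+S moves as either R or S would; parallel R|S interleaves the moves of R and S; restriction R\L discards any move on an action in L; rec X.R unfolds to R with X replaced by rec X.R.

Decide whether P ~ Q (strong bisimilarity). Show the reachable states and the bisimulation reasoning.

P ≁ Q

Reachable graph of P (13 states):
  m0 = b.(b.b.0 | c.b.0) + a.b.(b.0 + 0 | 0) → --a--▸ m1, --b--▸ m2
  m1 = b.(b.0 + 0 | 0) → --b--▸ m3
  m2 = b.b.0 | c.b.0 → --b--▸ m4, --c--▸ m5
  m3 = b.0 + 0 | 0 → --b--▸ m6
  m4 = b.0 | c.b.0 → --b--▸ m7, --c--▸ m8
  m5 = b.b.0 | b.0 → --b--▸ m8, --b--▸ m9
  m6 = 0 → (no moves)
  m7 = 0 | c.b.0 → --c--▸ m10
  m8 = b.0 | b.0 → --b--▸ m10, --b--▸ m11
  m9 = b.b.0 | 0 → --b--▸ m11
  m10 = 0 | b.0 → --b--▸ m12
  m11 = b.0 | 0 → --b--▸ m12
  m12 = 0 | 0 → (no moves)
Reachable graph of Q (13 states):
  n0 = b.(b.b.0 | b.b.0) + a.b.(b.0 + 0 | 0) → --a--▸ n1, --b--▸ n2
  n1 = b.(b.0 + 0 | 0) → --b--▸ n3
  n2 = b.b.0 | b.b.0 → --b--▸ n4, --b--▸ n5
  n3 = b.0 + 0 | 0 → --b--▸ n6
  n4 = b.0 | b.b.0 → --b--▸ n7, --b--▸ n8
  n5 = b.b.0 | b.0 → --b--▸ n8, --b--▸ n9
  n6 = 0 → (no moves)
  n7 = 0 | b.b.0 → --b--▸ n10
  n8 = b.0 | b.0 → --b--▸ n10, --b--▸ n11
  n9 = b.b.0 | 0 → --b--▸ n11
  n10 = 0 | b.0 → --b--▸ n12
  n11 = b.0 | 0 → --b--▸ n12
  n12 = 0 | 0 → (no moves)
Bisimilarity quotient blocks:
  B0 = {m0}
  B1 = {m2}
  B2 = {m5, n4, n5}
  B3 = {m1, m8, m9, n1, n7, n8, n9}
  B4 = {m10, m11, m3, n10, n11, n3}
  B5 = {m12, m6, n12, n6}
  B6 = {m4}
  B7 = {m7}
  B8 = {n0}
  B9 = {n2}
m0 ∈ B0, n0 ∈ B8 → different blocks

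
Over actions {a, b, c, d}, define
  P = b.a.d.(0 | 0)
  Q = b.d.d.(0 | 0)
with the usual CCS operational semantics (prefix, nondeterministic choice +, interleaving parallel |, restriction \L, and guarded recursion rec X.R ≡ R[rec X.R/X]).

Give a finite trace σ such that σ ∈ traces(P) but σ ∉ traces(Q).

Reachable graph of P (4 states):
  p0 = b.a.d.(0 | 0) → -b-> p1
  p1 = a.d.(0 | 0) → -a-> p2
  p2 = d.(0 | 0) → -d-> p3
  p3 = 0 | 0 → ·
Reachable graph of Q (4 states):
  q0 = b.d.d.(0 | 0) → -b-> q1
  q1 = d.d.(0 | 0) → -d-> q2
  q2 = d.(0 | 0) → -d-> q3
  q3 = 0 | 0 → ·
Trace ⟨ba⟩ through P, begin at {p0}:
  after b @ step 1: {p1}
  after a @ step 2: {p2}
  — P admits the full trace.
Trace ⟨ba⟩ through Q, begin at {q0}:
  after b @ step 1: {q1}
  after a @ step 2: no successor for Q

ba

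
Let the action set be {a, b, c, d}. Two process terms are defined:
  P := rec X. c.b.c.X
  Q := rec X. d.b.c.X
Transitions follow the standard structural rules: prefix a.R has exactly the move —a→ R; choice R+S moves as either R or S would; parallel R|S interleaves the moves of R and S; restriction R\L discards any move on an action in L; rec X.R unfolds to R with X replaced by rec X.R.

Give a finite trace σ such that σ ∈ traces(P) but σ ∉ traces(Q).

P's transition system — 3 states:
  p0 = rec X. c.b.c.X | -c-> p1
  p1 = b.c.(rec X. c.b.c.X) | -b-> p2
  p2 = c.(rec X. c.b.c.X) | -c-> p0
Q's transition system — 3 states:
  q0 = rec X. d.b.c.X | -d-> q1
  q1 = b.c.(rec X. d.b.c.X) | -b-> q2
  q2 = c.(rec X. d.b.c.X) | -c-> q0
Executing c from P (initial set {p0}):
  step 1 (c): {p1}
  — P admits the full trace.
Executing c from Q (initial set {q0}):
  step 1 (c): ∅ (Q stuck)

c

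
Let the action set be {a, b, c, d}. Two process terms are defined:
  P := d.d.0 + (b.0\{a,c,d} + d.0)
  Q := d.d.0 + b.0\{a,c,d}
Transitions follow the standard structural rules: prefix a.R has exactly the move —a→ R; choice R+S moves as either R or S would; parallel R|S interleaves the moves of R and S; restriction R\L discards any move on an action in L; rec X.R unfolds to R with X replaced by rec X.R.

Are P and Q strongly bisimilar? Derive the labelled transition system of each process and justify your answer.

LTS(P): 4 reachable states
  s0 = d.d.0 + (b.0\{a,c,d} + d.0) :: -b-> s1, -d-> s2, -d-> s3
  s1 = 0\{a,c,d} :: stopped
  s2 = 0 :: stopped
  s3 = d.0 :: -d-> s2
LTS(Q): 4 reachable states
  t0 = d.d.0 + b.0\{a,c,d} :: -b-> t1, -d-> t2
  t1 = 0\{a,c,d} :: stopped
  t2 = d.0 :: -d-> t3
  t3 = 0 :: stopped
Partition-refinement fixed point:
  B0 = {s0}
  B1 = {s3, t2}
  B2 = {s1, s2, t1, t3}
  B3 = {t0}
s0 ∈ B0, t0 ∈ B3 → different blocks

P ≁ Q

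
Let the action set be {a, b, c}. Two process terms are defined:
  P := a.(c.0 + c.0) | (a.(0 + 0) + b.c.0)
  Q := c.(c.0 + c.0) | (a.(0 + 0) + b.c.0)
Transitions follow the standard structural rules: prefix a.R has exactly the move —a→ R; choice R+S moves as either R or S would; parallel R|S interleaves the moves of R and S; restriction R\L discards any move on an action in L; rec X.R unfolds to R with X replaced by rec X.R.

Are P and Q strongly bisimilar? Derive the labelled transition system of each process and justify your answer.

P's transition system — 12 states:
  u0 = a.(c.0 + c.0) | (a.(0 + 0) + b.c.0) :: =a=> u1, =a=> u2, =b=> u3
  u1 = (c.0 + c.0) | (a.(0 + 0) + b.c.0) :: =a=> u4, =b=> u5, =c=> u6
  u2 = a.(c.0 + c.0) | (0 + 0) :: =a=> u4
  u3 = a.(c.0 + c.0) | c.0 :: =a=> u5, =c=> u7
  u4 = (c.0 + c.0) | (0 + 0) :: =c=> u8
  u5 = (c.0 + c.0) | c.0 :: =c=> u10, =c=> u9
  u6 = 0 | (a.(0 + 0) + b.c.0) :: =a=> u8, =b=> u10
  u7 = a.(c.0 + c.0) | 0 :: =a=> u9
  u8 = 0 | (0 + 0) :: stopped
  u9 = (c.0 + c.0) | 0 :: =c=> u11
  u10 = 0 | c.0 :: =c=> u11
  u11 = 0 | 0 :: stopped
Q's transition system — 12 states:
  v0 = c.(c.0 + c.0) | (a.(0 + 0) + b.c.0) :: =a=> v1, =b=> v2, =c=> v3
  v1 = c.(c.0 + c.0) | (0 + 0) :: =c=> v4
  v2 = c.(c.0 + c.0) | c.0 :: =c=> v5, =c=> v6
  v3 = (c.0 + c.0) | (a.(0 + 0) + b.c.0) :: =a=> v4, =b=> v5, =c=> v7
  v4 = (c.0 + c.0) | (0 + 0) :: =c=> v8
  v5 = (c.0 + c.0) | c.0 :: =c=> v10, =c=> v9
  v6 = c.(c.0 + c.0) | 0 :: =c=> v9
  v7 = 0 | (a.(0 + 0) + b.c.0) :: =a=> v8, =b=> v10
  v8 = 0 | (0 + 0) :: stopped
  v9 = (c.0 + c.0) | 0 :: =c=> v11
  v10 = 0 | c.0 :: =c=> v11
  v11 = 0 | 0 :: stopped
Coarsest stable partition (strong bisimilarity classes):
  B0 = {u0}
  B1 = {u3}
  B2 = {u5, v1, v5, v6}
  B3 = {u10, u4, u9, v10, v4, v9}
  B4 = {u11, u8, v11, v8}
  B5 = {u2, u7}
  B6 = {u1, v3}
  B7 = {u6, v7}
  B8 = {v0}
  B9 = {v2}
u0 ∈ B0, v0 ∈ B8 → different blocks

P ≁ Q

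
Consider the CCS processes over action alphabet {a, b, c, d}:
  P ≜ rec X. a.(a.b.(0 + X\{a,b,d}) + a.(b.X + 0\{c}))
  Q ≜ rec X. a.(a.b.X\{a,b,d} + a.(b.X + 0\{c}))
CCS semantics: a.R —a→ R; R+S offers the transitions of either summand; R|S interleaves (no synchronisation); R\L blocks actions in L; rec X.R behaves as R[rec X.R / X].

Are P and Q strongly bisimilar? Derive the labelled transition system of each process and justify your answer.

P ~ Q

P's transition system — 5 states:
  s0 = rec X. a.(a.b.(0 + X\{a,b,d}) + a.(b.X + 0\{c})) has moves -a-> s1
  s1 = a.b.(0 + (rec X. a.(a.b.(0 + X\{a,b,d}) + a.(b.X + 0\{c})))\{a,b,d}) + a.(b.(rec X. a.(a.b.(0 + X\{a,b,d}) + a.(b.X + 0\{c}))) + 0\{c}) has moves -a-> s2, -a-> s3
  s2 = b.(0 + (rec X. a.(a.b.(0 + X\{a,b,d}) + a.(b.X + 0\{c})))\{a,b,d}) has moves -b-> s4
  s3 = b.(rec X. a.(a.b.(0 + X\{a,b,d}) + a.(b.X + 0\{c}))) + 0\{c} has moves -b-> s0
  s4 = 0 + (rec X. a.(a.b.(0 + X\{a,b,d}) + a.(b.X + 0\{c})))\{a,b,d} has moves deadlocked
Q's transition system — 5 states:
  t0 = rec X. a.(a.b.X\{a,b,d} + a.(b.X + 0\{c})) has moves -a-> t1
  t1 = a.b.(rec X. a.(a.b.X\{a,b,d} + a.(b.X + 0\{c})))\{a,b,d} + a.(b.(rec X. a.(a.b.X\{a,b,d} + a.(b.X + 0\{c}))) + 0\{c}) has moves -a-> t2, -a-> t3
  t2 = b.(rec X. a.(a.b.X\{a,b,d} + a.(b.X + 0\{c}))) + 0\{c} has moves -b-> t0
  t3 = b.(rec X. a.(a.b.X\{a,b,d} + a.(b.X + 0\{c})))\{a,b,d} has moves -b-> t4
  t4 = (rec X. a.(a.b.X\{a,b,d} + a.(b.X + 0\{c})))\{a,b,d} has moves deadlocked
Bisimilarity quotient blocks:
  B0 = {s0, t0}
  B1 = {s1, t1}
  B2 = {s2, t3}
  B3 = {s4, t4}
  B4 = {s3, t2}
s0 ∈ B0, t0 ∈ B0 → same block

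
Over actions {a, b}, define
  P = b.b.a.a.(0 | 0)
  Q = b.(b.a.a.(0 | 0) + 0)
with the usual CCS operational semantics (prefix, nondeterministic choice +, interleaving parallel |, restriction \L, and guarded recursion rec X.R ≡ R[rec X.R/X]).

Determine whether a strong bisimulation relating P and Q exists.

bisimilar

Reachable graph of P (5 states):
  u0 = b.b.a.a.(0 | 0) → ··b··> u1
  u1 = b.a.a.(0 | 0) → ··b··> u2
  u2 = a.a.(0 | 0) → ··a··> u3
  u3 = a.(0 | 0) → ··a··> u4
  u4 = 0 | 0 → ∅
Reachable graph of Q (5 states):
  v0 = b.(b.a.a.(0 | 0) + 0) → ··b··> v1
  v1 = b.a.a.(0 | 0) + 0 → ··b··> v2
  v2 = a.a.(0 | 0) → ··a··> v3
  v3 = a.(0 | 0) → ··a··> v4
  v4 = 0 | 0 → ∅
Partition-refinement fixed point:
  B0 = {u0, v0}
  B1 = {u1, v1}
  B2 = {u2, v2}
  B3 = {u3, v3}
  B4 = {u4, v4}
u0 ∈ B0, v0 ∈ B0 → same block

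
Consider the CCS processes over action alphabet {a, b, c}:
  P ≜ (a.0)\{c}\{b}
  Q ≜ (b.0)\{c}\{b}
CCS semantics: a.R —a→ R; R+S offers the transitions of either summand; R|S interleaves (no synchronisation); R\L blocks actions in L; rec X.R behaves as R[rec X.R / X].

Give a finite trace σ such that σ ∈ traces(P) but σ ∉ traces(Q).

a

Reachable graph of P (2 states):
  s0 = (a.0)\{c}\{b} → -a-> s1
  s1 = 0\{c}\{b} → stopped
Reachable graph of Q (1 states):
  t0 = (b.0)\{c}\{b} → stopped
Executing a from P (initial set {s0}):
  [1] a ⇒ {s1}
  ✓ P
Executing a from Q (initial set {t0}):
  [1] a ⇒ ∅ (Q stuck)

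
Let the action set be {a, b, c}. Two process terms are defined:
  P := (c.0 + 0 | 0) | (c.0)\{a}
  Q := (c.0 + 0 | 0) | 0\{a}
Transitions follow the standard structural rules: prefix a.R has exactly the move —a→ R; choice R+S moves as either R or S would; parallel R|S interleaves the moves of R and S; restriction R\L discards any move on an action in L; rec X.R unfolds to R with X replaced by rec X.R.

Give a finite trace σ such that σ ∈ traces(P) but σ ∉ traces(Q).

Reachable graph of P (4 states):
  m0 = (c.0 + 0 | 0) | (c.0)\{a} :: -c-> m1, -c-> m2
  m1 = (c.0 + 0 | 0) | 0\{a} :: -c-> m3
  m2 = 0 | (c.0)\{a} :: -c-> m3
  m3 = 0 | 0\{a} :: stopped
Reachable graph of Q (2 states):
  n0 = (c.0 + 0 | 0) | 0\{a} :: -c-> n1
  n1 = 0 | 0\{a} :: stopped
Executing cc from P (initial set {m0}):
  step 1 (c): {m1, m2}
  step 2 (c): {m3}
  ✓ P
Executing cc from Q (initial set {n0}):
  step 1 (c): {n1}
  step 2 (c): no successor for Q

cc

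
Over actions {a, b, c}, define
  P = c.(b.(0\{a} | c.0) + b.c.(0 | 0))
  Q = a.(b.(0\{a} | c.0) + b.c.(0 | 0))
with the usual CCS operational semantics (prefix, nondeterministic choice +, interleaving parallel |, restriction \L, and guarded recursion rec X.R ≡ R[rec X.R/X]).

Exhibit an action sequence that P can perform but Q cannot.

c

LTS(P): 6 reachable states
  m0 = c.(b.(0\{a} | c.0) + b.c.(0 | 0)) | ··c··> m1
  m1 = b.(0\{a} | c.0) + b.c.(0 | 0) | ··b··> m2, ··b··> m3
  m2 = 0\{a} | c.0 | ··c··> m4
  m3 = c.(0 | 0) | ··c··> m5
  m4 = 0\{a} | 0 | deadlocked
  m5 = 0 | 0 | deadlocked
LTS(Q): 6 reachable states
  n0 = a.(b.(0\{a} | c.0) + b.c.(0 | 0)) | ··a··> n1
  n1 = b.(0\{a} | c.0) + b.c.(0 | 0) | ··b··> n2, ··b··> n3
  n2 = 0\{a} | c.0 | ··c··> n4
  n3 = c.(0 | 0) | ··c··> n5
  n4 = 0\{a} | 0 | deadlocked
  n5 = 0 | 0 | deadlocked
Trace ⟨c⟩ through P, begin at {m0}:
  step 1 (c): {m1}
  — P admits the full trace.
Trace ⟨c⟩ through Q, begin at {n0}:
  step 1 (c): ∅ (Q stuck)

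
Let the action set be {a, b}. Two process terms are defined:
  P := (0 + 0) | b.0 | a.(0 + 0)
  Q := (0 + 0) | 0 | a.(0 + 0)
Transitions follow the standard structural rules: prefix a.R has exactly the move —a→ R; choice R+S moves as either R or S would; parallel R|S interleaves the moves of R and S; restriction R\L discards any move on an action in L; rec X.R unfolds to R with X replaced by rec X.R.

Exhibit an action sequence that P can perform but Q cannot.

b

Reachable graph of P (4 states):
  m0 = (0 + 0) | b.0 | a.(0 + 0) ⊢ —a→ m1, —b→ m2
  m1 = (0 + 0) | b.0 | (0 + 0) ⊢ —b→ m3
  m2 = (0 + 0) | 0 | a.(0 + 0) ⊢ —a→ m3
  m3 = (0 + 0) | 0 | (0 + 0) ⊢ ·
Reachable graph of Q (2 states):
  n0 = (0 + 0) | 0 | a.(0 + 0) ⊢ —a→ n1
  n1 = (0 + 0) | 0 | (0 + 0) ⊢ ·
Run σ = ⟨b⟩ on P: start {m0}
  after b @ step 1: {m2}
  — P admits the full trace.
Run σ = ⟨b⟩ on Q: start {n0}
  after b @ step 1: ∅ (Q stuck)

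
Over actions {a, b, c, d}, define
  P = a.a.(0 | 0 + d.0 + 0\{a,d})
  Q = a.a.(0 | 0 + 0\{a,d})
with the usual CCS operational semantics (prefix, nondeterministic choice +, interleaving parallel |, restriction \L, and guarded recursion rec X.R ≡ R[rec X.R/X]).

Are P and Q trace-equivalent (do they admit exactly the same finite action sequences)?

traces(P) ≠ traces(Q) — witness ⟨aad⟩

Reachable graph of P (4 states):
  m0 = a.a.(0 | 0 + d.0 + 0\{a,d}) :: =a=> m1
  m1 = a.(0 | 0 + d.0 + 0\{a,d}) :: =a=> m2
  m2 = 0 | 0 + d.0 + 0\{a,d} :: =d=> m3
  m3 = 0 :: ·
Reachable graph of Q (3 states):
  n0 = a.a.(0 | 0 + 0\{a,d}) :: =a=> n1
  n1 = a.(0 | 0 + 0\{a,d}) :: =a=> n2
  n2 = 0 | 0 + 0\{a,d} :: ·
Trace ⟨aad⟩ through P, begin at {m0}:
  step 1 (a): {m1}
  step 2 (a): {m2}
  step 3 (d): {m3}
  ✓ P
Trace ⟨aad⟩ through Q, begin at {n0}:
  step 1 (a): {n1}
  step 2 (a): {n2}
  step 3 (d): ∅  — Q cannot continue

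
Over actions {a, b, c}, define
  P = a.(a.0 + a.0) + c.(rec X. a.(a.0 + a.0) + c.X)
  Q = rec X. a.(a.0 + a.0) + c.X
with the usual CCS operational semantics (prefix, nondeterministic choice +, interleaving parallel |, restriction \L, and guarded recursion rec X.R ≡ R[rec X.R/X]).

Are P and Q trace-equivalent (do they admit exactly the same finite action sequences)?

LTS(P): 4 reachable states
  m0 = a.(a.0 + a.0) + c.(rec X. a.(a.0 + a.0) + c.X) | —a→ m1, —c→ m2
  m1 = a.0 + a.0 | —a→ m3
  m2 = rec X. a.(a.0 + a.0) + c.X | —a→ m1, —c→ m2
  m3 = 0 | (no moves)
LTS(Q): 3 reachable states
  n0 = rec X. a.(a.0 + a.0) + c.X | —a→ n1, —c→ n0
  n1 = a.0 + a.0 | —a→ n2
  n2 = 0 | (no moves)
Bisimilarity quotient blocks:
  B0 = {m0, m2, n0}
  B1 = {m1, n1}
  B2 = {m3, n2}
m0 ∈ B0, n0 ∈ B0 → same block
Bisimilar ⇒ trace-equivalent.

YES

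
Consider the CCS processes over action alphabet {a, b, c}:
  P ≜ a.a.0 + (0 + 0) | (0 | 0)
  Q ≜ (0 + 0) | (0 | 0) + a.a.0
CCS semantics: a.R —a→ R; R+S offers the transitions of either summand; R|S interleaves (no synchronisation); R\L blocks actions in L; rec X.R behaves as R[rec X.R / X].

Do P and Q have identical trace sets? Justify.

LTS(P): 3 reachable states
  m0 = a.a.0 + (0 + 0) | (0 | 0) | =a=> m1
  m1 = a.0 | =a=> m2
  m2 = 0 | deadlocked
LTS(Q): 3 reachable states
  n0 = (0 + 0) | (0 | 0) + a.a.0 | =a=> n1
  n1 = a.0 | =a=> n2
  n2 = 0 | deadlocked
Partition-refinement fixed point:
  B0 = {m0, n0}
  B1 = {m1, n1}
  B2 = {m2, n2}
m0 ∈ B0, n0 ∈ B0 → same block
Bisimilar ⇒ trace-equivalent.

YES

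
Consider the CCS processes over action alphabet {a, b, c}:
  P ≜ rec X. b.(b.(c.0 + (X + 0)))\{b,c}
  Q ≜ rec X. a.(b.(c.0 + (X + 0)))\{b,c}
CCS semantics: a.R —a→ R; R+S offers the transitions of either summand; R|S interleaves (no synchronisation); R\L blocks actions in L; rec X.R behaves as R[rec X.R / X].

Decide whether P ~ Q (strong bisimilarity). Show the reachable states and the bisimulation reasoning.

not bisimilar

LTS(P): 2 reachable states
  u0 = rec X. b.(b.(c.0 + (X + 0)))\{b,c} ⊢ --b--▸ u1
  u1 = (b.(c.0 + ((rec X. b.(b.(c.0 + (X + 0)))\{b,c}) + 0)))\{b,c} ⊢ ∅
LTS(Q): 2 reachable states
  v0 = rec X. a.(b.(c.0 + (X + 0)))\{b,c} ⊢ --a--▸ v1
  v1 = (b.(c.0 + ((rec X. a.(b.(c.0 + (X + 0)))\{b,c}) + 0)))\{b,c} ⊢ ∅
Bisimilarity quotient blocks:
  B0 = {u0}
  B1 = {u1, v1}
  B2 = {v0}
u0 ∈ B0, v0 ∈ B2 → different blocks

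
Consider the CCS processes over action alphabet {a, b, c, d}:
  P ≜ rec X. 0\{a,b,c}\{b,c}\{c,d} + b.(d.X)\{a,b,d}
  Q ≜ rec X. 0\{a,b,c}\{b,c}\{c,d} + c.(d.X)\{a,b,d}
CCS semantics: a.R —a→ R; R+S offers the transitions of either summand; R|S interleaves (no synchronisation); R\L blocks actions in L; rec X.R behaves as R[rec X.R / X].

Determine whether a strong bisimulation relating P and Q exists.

P ≁ Q

P's transition system — 2 states:
  m0 = rec X. 0\{a,b,c}\{b,c}\{c,d} + b.(d.X)\{a,b,d} | —b→ m1
  m1 = (d.(rec X. 0\{a,b,c}\{b,c}\{c,d} + b.(d.X)\{a,b,d}))\{a,b,d} | ·
Q's transition system — 2 states:
  n0 = rec X. 0\{a,b,c}\{b,c}\{c,d} + c.(d.X)\{a,b,d} | —c→ n1
  n1 = (d.(rec X. 0\{a,b,c}\{b,c}\{c,d} + c.(d.X)\{a,b,d}))\{a,b,d} | ·
Coarsest stable partition (strong bisimilarity classes):
  B0 = {m0}
  B1 = {m1, n1}
  B2 = {n0}
m0 ∈ B0, n0 ∈ B2 → different blocks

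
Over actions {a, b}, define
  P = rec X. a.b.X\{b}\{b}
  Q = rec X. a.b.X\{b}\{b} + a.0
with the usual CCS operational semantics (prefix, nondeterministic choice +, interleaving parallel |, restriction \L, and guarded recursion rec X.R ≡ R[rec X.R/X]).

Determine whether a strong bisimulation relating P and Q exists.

NO

LTS(P): 4 reachable states
  u0 = rec X. a.b.X\{b}\{b} has moves --a--▸ u1
  u1 = b.(rec X. a.b.X\{b}\{b})\{b}\{b} has moves --b--▸ u2
  u2 = (rec X. a.b.X\{b}\{b})\{b}\{b} has moves --a--▸ u3
  u3 = (b.(rec X. a.b.X\{b}\{b})\{b}\{b})\{b}\{b} has moves ∅
LTS(Q): 6 reachable states
  v0 = rec X. a.b.X\{b}\{b} + a.0 has moves --a--▸ v1, --a--▸ v2
  v1 = 0 has moves ∅
  v2 = b.(rec X. a.b.X\{b}\{b} + a.0)\{b}\{b} has moves --b--▸ v3
  v3 = (rec X. a.b.X\{b}\{b} + a.0)\{b}\{b} has moves --a--▸ v4, --a--▸ v5
  v4 = (b.(rec X. a.b.X\{b}\{b} + a.0)\{b}\{b})\{b}\{b} has moves ∅
  v5 = 0\{b}\{b} has moves ∅
Bisimilarity quotient blocks:
  B0 = {u0}
  B1 = {u1, v2}
  B2 = {u2, v3}
  B3 = {u3, v1, v4, v5}
  B4 = {v0}
u0 ∈ B0, v0 ∈ B4 → different blocks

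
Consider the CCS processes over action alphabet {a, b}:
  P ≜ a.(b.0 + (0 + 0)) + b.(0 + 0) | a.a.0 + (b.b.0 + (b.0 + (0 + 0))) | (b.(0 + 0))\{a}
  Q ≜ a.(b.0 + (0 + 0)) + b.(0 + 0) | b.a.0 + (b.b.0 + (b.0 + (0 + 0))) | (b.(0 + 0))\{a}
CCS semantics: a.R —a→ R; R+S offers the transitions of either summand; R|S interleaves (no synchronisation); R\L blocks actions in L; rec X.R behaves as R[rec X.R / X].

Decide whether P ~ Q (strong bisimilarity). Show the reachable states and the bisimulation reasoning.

P's transition system — 13 states:
  p0 = a.(b.0 + (0 + 0)) + b.(0 + 0) | a.a.0 + (b.b.0 + (b.0 + (0 + 0))) | (b.(0 + 0))\{a} → ··a··> p1, ··a··> p2, ··b··> p3, ··b··> p4, ··b··> p5, ··b··> p6
  p1 = b.(0 + 0) | a.0 → ··a··> p7, ··b··> p8
  p2 = b.0 + (0 + 0) → ··b··> p9
  p3 = (0 + 0) | a.a.0 → ··a··> p8
  p4 = (b.b.0 + (b.0 + (0 + 0))) | (0 + 0)\{a} → ··b··> p10, ··b··> p11
  p5 = 0 | (b.(0 + 0))\{a} → ··b··> p10
  p6 = b.0 | (b.(0 + 0))\{a} → ··b··> p11, ··b··> p5
  p7 = b.(0 + 0) | 0 → ··b··> p12
  p8 = (0 + 0) | a.0 → ··a··> p12
  p9 = 0 → (no moves)
  p10 = 0 | (0 + 0)\{a} → (no moves)
  p11 = b.0 | (0 + 0)\{a} → ··b··> p10
  p12 = (0 + 0) | 0 → (no moves)
Q's transition system — 13 states:
  q0 = a.(b.0 + (0 + 0)) + b.(0 + 0) | b.a.0 + (b.b.0 + (b.0 + (0 + 0))) | (b.(0 + 0))\{a} → ··a··> q1, ··b··> q2, ··b··> q3, ··b··> q4, ··b··> q5, ··b··> q6
  q1 = b.0 + (0 + 0) → ··b··> q7
  q2 = (0 + 0) | b.a.0 → ··b··> q8
  q3 = (b.b.0 + (b.0 + (0 + 0))) | (0 + 0)\{a} → ··b··> q10, ··b··> q9
  q4 = 0 | (b.(0 + 0))\{a} → ··b··> q9
  q5 = b.(0 + 0) | a.0 → ··a··> q11, ··b··> q8
  q6 = b.0 | (b.(0 + 0))\{a} → ··b··> q10, ··b··> q4
  q7 = 0 → (no moves)
  q8 = (0 + 0) | a.0 → ··a··> q12
  q9 = 0 | (0 + 0)\{a} → (no moves)
  q10 = b.0 | (0 + 0)\{a} → ··b··> q9
  q11 = b.(0 + 0) | 0 → ··b··> q12
  q12 = (0 + 0) | 0 → (no moves)
Bisimilarity quotient blocks:
  B0 = {p0}
  B1 = {p11, p2, p5, p7, q1, q10, q11, q4}
  B2 = {p10, p12, p9, q12, q7, q9}
  B3 = {p1, q5}
  B4 = {p8, q8}
  B5 = {p4, q3}
  B6 = {p3}
  B7 = {p6, q6}
  B8 = {q0}
  B9 = {q2}
p0 ∈ B0, q0 ∈ B8 → different blocks

P ≁ Q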